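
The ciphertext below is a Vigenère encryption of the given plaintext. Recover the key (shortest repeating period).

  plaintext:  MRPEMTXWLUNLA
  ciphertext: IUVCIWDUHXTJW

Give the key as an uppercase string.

  i= 0: I-M = 22 → W
  i= 1: U-R =  3 → D
  i= 2: V-P =  6 → G
  i= 3: C-E = 24 → Y
  i= 4: I-M = 22 → W
  i= 5: W-T =  3 → D
  i= 6: D-X =  6 → G
  i= 7: U-W = 24 → Y
  i= 8: H-L = 22 → W
  i= 9: X-U =  3 → D
  i=10: T-N =  6 → G
  i=11: J-L = 24 → Y
  i=12: W-A = 22 → W
  shifts repeat with period 4: WDGY

WDGY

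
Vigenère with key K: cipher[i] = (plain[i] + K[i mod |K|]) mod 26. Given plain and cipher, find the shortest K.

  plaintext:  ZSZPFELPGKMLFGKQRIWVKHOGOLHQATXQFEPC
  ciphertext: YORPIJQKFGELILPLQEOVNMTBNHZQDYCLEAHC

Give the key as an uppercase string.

  i= 0: Y-Z = 25 → Z
  i= 1: O-S = 22 → W
  i= 2: R-Z = 18 → S
  i= 3: P-P =  0 → A
  i= 4: I-F =  3 → D
  i= 5: J-E =  5 → F
  i= 6: Q-L =  5 → F
  i= 7: K-P = 21 → V
  i= 8: F-G = 25 → Z
  i= 9: G-K = 22 → W
  i=10: E-M = 18 → S
  i=11: L-L =  0 → A
  i=12: I-F =  3 → D
  i=13: L-G =  5 → F
  i=14: P-K =  5 → F
  i=15: L-Q = 21 → V
  i=16: Q-R = 25 → Z
  i=17: E-I = 22 → W
  i=18: O-W = 18 → S
  i=19: V-V =  0 → A
  i=20: N-K =  3 → D
  i=21: M-H =  5 → F
  i=22: T-O =  5 → F
  i=23: B-G = 21 → V
  i=24: N-O = 25 → Z
  i=25: H-L = 22 → W
  i=26: Z-H = 18 → S
  i=27: Q-Q =  0 → A
  i=28: D-A =  3 → D
  i=29: Y-T =  5 → F
  i=30: C-X =  5 → F
  i=31: L-Q = 21 → V
  i=32: E-F = 25 → Z
  i=33: A-E = 22 → W
  i=34: H-P = 18 → S
  i=35: C-C =  0 → A
  shifts repeat with period 8: ZWSADFFV

ZWSADFFV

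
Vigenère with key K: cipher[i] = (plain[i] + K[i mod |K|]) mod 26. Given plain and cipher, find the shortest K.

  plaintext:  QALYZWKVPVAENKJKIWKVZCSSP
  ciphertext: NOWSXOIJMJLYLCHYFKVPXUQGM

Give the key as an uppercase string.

  i= 0: N-Q = 23 → X
  i= 1: O-A = 14 → O
  i= 2: W-L = 11 → L
  i= 3: S-Y = 20 → U
  i= 4: X-Z = 24 → Y
  i= 5: O-W = 18 → S
  i= 6: I-K = 24 → Y
  i= 7: J-V = 14 → O
  i= 8: M-P = 23 → X
  i= 9: J-V = 14 → O
  i=10: L-A = 11 → L
  i=11: Y-E = 20 → U
  i=12: L-N = 24 → Y
  i=13: C-K = 18 → S
  i=14: H-J = 24 → Y
  i=15: Y-K = 14 → O
  i=16: F-I = 23 → X
  i=17: K-W = 14 → O
  i=18: V-K = 11 → L
  i=19: P-V = 20 → U
  i=20: X-Z = 24 → Y
  i=21: U-C = 18 → S
  i=22: Q-S = 24 → Y
  i=23: G-S = 14 → O
  i=24: M-P = 23 → X
  shifts repeat with period 8: XOLUYSYO

XOLUYSYO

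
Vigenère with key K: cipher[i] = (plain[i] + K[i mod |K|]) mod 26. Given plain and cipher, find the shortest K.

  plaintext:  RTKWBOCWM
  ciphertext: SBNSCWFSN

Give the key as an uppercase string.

BIDW

  i= 0: S-R =  1 → B
  i= 1: B-T =  8 → I
  i= 2: N-K =  3 → D
  i= 3: S-W = 22 → W
  i= 4: C-B =  1 → B
  i= 5: W-O =  8 → I
  i= 6: F-C =  3 → D
  i= 7: S-W = 22 → W
  i= 8: N-M =  1 → B
  shifts repeat with period 4: BIDW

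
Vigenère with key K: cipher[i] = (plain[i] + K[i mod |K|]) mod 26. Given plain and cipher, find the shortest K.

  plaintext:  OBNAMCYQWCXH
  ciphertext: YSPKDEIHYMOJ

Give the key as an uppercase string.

KRC

  i= 0: Y-O = 10 → K
  i= 1: S-B = 17 → R
  i= 2: P-N =  2 → C
  i= 3: K-A = 10 → K
  i= 4: D-M = 17 → R
  i= 5: E-C =  2 → C
  i= 6: I-Y = 10 → K
  i= 7: H-Q = 17 → R
  i= 8: Y-W =  2 → C
  i= 9: M-C = 10 → K
  i=10: O-X = 17 → R
  i=11: J-H =  2 → C
  shifts repeat with period 3: KRC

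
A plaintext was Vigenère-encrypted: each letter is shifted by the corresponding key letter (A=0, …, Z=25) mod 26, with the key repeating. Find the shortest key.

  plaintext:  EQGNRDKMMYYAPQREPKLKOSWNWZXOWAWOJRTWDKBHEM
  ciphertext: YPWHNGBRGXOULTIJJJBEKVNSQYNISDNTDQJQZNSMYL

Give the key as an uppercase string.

UZQUWDRF

  i= 0: Y-E = 20 → U
  i= 1: P-Q = 25 → Z
  i= 2: W-G = 16 → Q
  i= 3: H-N = 20 → U
  i= 4: N-R = 22 → W
  i= 5: G-D =  3 → D
  i= 6: B-K = 17 → R
  i= 7: R-M =  5 → F
  i= 8: G-M = 20 → U
  i= 9: X-Y = 25 → Z
  i=10: O-Y = 16 → Q
  i=11: U-A = 20 → U
  i=12: L-P = 22 → W
  i=13: T-Q =  3 → D
  i=14: I-R = 17 → R
  i=15: J-E =  5 → F
  i=16: J-P = 20 → U
  i=17: J-K = 25 → Z
  i=18: B-L = 16 → Q
  i=19: E-K = 20 → U
  i=20: K-O = 22 → W
  i=21: V-S =  3 → D
  i=22: N-W = 17 → R
  i=23: S-N =  5 → F
  i=24: Q-W = 20 → U
  i=25: Y-Z = 25 → Z
  i=26: N-X = 16 → Q
  i=27: I-O = 20 → U
  i=28: S-W = 22 → W
  i=29: D-A =  3 → D
  i=30: N-W = 17 → R
  i=31: T-O =  5 → F
  i=32: D-J = 20 → U
  i=33: Q-R = 25 → Z
  i=34: J-T = 16 → Q
  i=35: Q-W = 20 → U
  i=36: Z-D = 22 → W
  i=37: N-K =  3 → D
  i=38: S-B = 17 → R
  i=39: M-H =  5 → F
  i=40: Y-E = 20 → U
  i=41: L-M = 25 → Z
  shifts repeat with period 8: UZQUWDRF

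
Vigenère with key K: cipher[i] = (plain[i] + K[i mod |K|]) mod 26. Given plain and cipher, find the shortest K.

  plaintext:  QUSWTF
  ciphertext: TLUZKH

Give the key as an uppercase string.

  i= 0: T-Q =  3 → D
  i= 1: L-U = 17 → R
  i= 2: U-S =  2 → C
  i= 3: Z-W =  3 → D
  i= 4: K-T = 17 → R
  i= 5: H-F =  2 → C
  shifts repeat with period 3: DRC

DRC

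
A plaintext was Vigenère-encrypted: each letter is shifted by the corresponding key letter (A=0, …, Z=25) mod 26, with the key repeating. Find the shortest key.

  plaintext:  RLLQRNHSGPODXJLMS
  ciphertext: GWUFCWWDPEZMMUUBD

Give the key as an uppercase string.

  i= 0: G-R = 15 → P
  i= 1: W-L = 11 → L
  i= 2: U-L =  9 → J
  i= 3: F-Q = 15 → P
  i= 4: C-R = 11 → L
  i= 5: W-N =  9 → J
  i= 6: W-H = 15 → P
  i= 7: D-S = 11 → L
  i= 8: P-G =  9 → J
  i= 9: E-P = 15 → P
  i=10: Z-O = 11 → L
  i=11: M-D =  9 → J
  i=12: M-X = 15 → P
  i=13: U-J = 11 → L
  i=14: U-L =  9 → J
  i=15: B-M = 15 → P
  i=16: D-S = 11 → L
  shifts repeat with period 3: PLJ

PLJ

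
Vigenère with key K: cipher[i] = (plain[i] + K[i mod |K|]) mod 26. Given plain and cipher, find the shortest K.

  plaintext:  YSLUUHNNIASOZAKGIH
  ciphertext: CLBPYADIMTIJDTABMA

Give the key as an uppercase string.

ETQV

  i= 0: C-Y =  4 → E
  i= 1: L-S = 19 → T
  i= 2: B-L = 16 → Q
  i= 3: P-U = 21 → V
  i= 4: Y-U =  4 → E
  i= 5: A-H = 19 → T
  i= 6: D-N = 16 → Q
  i= 7: I-N = 21 → V
  i= 8: M-I =  4 → E
  i= 9: T-A = 19 → T
  i=10: I-S = 16 → Q
  i=11: J-O = 21 → V
  i=12: D-Z =  4 → E
  i=13: T-A = 19 → T
  i=14: A-K = 16 → Q
  i=15: B-G = 21 → V
  i=16: M-I =  4 → E
  i=17: A-H = 19 → T
  shifts repeat with period 4: ETQV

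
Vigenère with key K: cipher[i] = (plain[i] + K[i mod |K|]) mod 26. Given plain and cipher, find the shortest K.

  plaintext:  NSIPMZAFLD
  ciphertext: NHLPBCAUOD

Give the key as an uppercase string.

  i= 0: N-N =  0 → A
  i= 1: H-S = 15 → P
  i= 2: L-I =  3 → D
  i= 3: P-P =  0 → A
  i= 4: B-M = 15 → P
  i= 5: C-Z =  3 → D
  i= 6: A-A =  0 → A
  i= 7: U-F = 15 → P
  i= 8: O-L =  3 → D
  i= 9: D-D =  0 → A
  shifts repeat with period 3: APD

APD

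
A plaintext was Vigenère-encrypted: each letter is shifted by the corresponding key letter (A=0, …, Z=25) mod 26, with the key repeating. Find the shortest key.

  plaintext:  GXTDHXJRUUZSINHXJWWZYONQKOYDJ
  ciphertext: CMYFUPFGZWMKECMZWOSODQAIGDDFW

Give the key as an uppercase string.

WPFCNS

  i= 0: C-G = 22 → W
  i= 1: M-X = 15 → P
  i= 2: Y-T =  5 → F
  i= 3: F-D =  2 → C
  i= 4: U-H = 13 → N
  i= 5: P-X = 18 → S
  i= 6: F-J = 22 → W
  i= 7: G-R = 15 → P
  i= 8: Z-U =  5 → F
  i= 9: W-U =  2 → C
  i=10: M-Z = 13 → N
  i=11: K-S = 18 → S
  i=12: E-I = 22 → W
  i=13: C-N = 15 → P
  i=14: M-H =  5 → F
  i=15: Z-X =  2 → C
  i=16: W-J = 13 → N
  i=17: O-W = 18 → S
  i=18: S-W = 22 → W
  i=19: O-Z = 15 → P
  i=20: D-Y =  5 → F
  i=21: Q-O =  2 → C
  i=22: A-N = 13 → N
  i=23: I-Q = 18 → S
  i=24: G-K = 22 → W
  i=25: D-O = 15 → P
  i=26: D-Y =  5 → F
  i=27: F-D =  2 → C
  i=28: W-J = 13 → N
  shifts repeat with period 6: WPFCNS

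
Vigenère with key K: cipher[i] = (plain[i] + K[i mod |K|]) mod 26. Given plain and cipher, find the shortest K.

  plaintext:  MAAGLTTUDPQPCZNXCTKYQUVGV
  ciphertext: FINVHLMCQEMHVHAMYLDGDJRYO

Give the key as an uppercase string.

  i= 0: F-M = 19 → T
  i= 1: I-A =  8 → I
  i= 2: N-A = 13 → N
  i= 3: V-G = 15 → P
  i= 4: H-L = 22 → W
  i= 5: L-T = 18 → S
  i= 6: M-T = 19 → T
  i= 7: C-U =  8 → I
  i= 8: Q-D = 13 → N
  i= 9: E-P = 15 → P
  i=10: M-Q = 22 → W
  i=11: H-P = 18 → S
  i=12: V-C = 19 → T
  i=13: H-Z =  8 → I
  i=14: A-N = 13 → N
  i=15: M-X = 15 → P
  i=16: Y-C = 22 → W
  i=17: L-T = 18 → S
  i=18: D-K = 19 → T
  i=19: G-Y =  8 → I
  i=20: D-Q = 13 → N
  i=21: J-U = 15 → P
  i=22: R-V = 22 → W
  i=23: Y-G = 18 → S
  i=24: O-V = 19 → T
  shifts repeat with period 6: TINPWS

TINPWS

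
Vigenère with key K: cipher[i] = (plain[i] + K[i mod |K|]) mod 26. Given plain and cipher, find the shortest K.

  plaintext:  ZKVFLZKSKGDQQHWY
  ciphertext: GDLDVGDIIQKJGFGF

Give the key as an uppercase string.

  i= 0: G-Z =  7 → H
  i= 1: D-K = 19 → T
  i= 2: L-V = 16 → Q
  i= 3: D-F = 24 → Y
  i= 4: V-L = 10 → K
  i= 5: G-Z =  7 → H
  i= 6: D-K = 19 → T
  i= 7: I-S = 16 → Q
  i= 8: I-K = 24 → Y
  i= 9: Q-G = 10 → K
  i=10: K-D =  7 → H
  i=11: J-Q = 19 → T
  i=12: G-Q = 16 → Q
  i=13: F-H = 24 → Y
  i=14: G-W = 10 → K
  i=15: F-Y =  7 → H
  shifts repeat with period 5: HTQYK

HTQYK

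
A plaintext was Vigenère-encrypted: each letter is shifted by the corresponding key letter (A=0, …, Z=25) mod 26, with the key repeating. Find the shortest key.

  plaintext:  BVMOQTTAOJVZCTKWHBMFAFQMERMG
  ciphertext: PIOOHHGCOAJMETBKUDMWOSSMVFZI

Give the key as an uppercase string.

ONCAR

  i= 0: P-B = 14 → O
  i= 1: I-V = 13 → N
  i= 2: O-M =  2 → C
  i= 3: O-O =  0 → A
  i= 4: H-Q = 17 → R
  i= 5: H-T = 14 → O
  i= 6: G-T = 13 → N
  i= 7: C-A =  2 → C
  i= 8: O-O =  0 → A
  i= 9: A-J = 17 → R
  i=10: J-V = 14 → O
  i=11: M-Z = 13 → N
  i=12: E-C =  2 → C
  i=13: T-T =  0 → A
  i=14: B-K = 17 → R
  i=15: K-W = 14 → O
  i=16: U-H = 13 → N
  i=17: D-B =  2 → C
  i=18: M-M =  0 → A
  i=19: W-F = 17 → R
  i=20: O-A = 14 → O
  i=21: S-F = 13 → N
  i=22: S-Q =  2 → C
  i=23: M-M =  0 → A
  i=24: V-E = 17 → R
  i=25: F-R = 14 → O
  i=26: Z-M = 13 → N
  i=27: I-G =  2 → C
  shifts repeat with period 5: ONCAR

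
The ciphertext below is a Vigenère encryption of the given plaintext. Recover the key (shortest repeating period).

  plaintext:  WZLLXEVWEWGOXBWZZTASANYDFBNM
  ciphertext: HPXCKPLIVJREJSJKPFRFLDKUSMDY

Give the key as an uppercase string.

LQMRN

  i= 0: H-W = 11 → L
  i= 1: P-Z = 16 → Q
  i= 2: X-L = 12 → M
  i= 3: C-L = 17 → R
  i= 4: K-X = 13 → N
  i= 5: P-E = 11 → L
  i= 6: L-V = 16 → Q
  i= 7: I-W = 12 → M
  i= 8: V-E = 17 → R
  i= 9: J-W = 13 → N
  i=10: R-G = 11 → L
  i=11: E-O = 16 → Q
  i=12: J-X = 12 → M
  i=13: S-B = 17 → R
  i=14: J-W = 13 → N
  i=15: K-Z = 11 → L
  i=16: P-Z = 16 → Q
  i=17: F-T = 12 → M
  i=18: R-A = 17 → R
  i=19: F-S = 13 → N
  i=20: L-A = 11 → L
  i=21: D-N = 16 → Q
  i=22: K-Y = 12 → M
  i=23: U-D = 17 → R
  i=24: S-F = 13 → N
  i=25: M-B = 11 → L
  i=26: D-N = 16 → Q
  i=27: Y-M = 12 → M
  shifts repeat with period 5: LQMRN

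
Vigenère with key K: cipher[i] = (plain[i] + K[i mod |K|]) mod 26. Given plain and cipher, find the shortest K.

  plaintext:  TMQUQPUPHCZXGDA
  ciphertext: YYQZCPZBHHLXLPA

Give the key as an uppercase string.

  i= 0: Y-T =  5 → F
  i= 1: Y-M = 12 → M
  i= 2: Q-Q =  0 → A
  i= 3: Z-U =  5 → F
  i= 4: C-Q = 12 → M
  i= 5: P-P =  0 → A
  i= 6: Z-U =  5 → F
  i= 7: B-P = 12 → M
  i= 8: H-H =  0 → A
  i= 9: H-C =  5 → F
  i=10: L-Z = 12 → M
  i=11: X-X =  0 → A
  i=12: L-G =  5 → F
  i=13: P-D = 12 → M
  i=14: A-A =  0 → A
  shifts repeat with period 3: FMA

FMA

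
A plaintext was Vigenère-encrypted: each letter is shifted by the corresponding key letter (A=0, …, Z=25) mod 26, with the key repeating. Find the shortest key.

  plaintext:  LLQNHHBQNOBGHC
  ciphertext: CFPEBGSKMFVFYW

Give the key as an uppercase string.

RUZ

  i= 0: C-L = 17 → R
  i= 1: F-L = 20 → U
  i= 2: P-Q = 25 → Z
  i= 3: E-N = 17 → R
  i= 4: B-H = 20 → U
  i= 5: G-H = 25 → Z
  i= 6: S-B = 17 → R
  i= 7: K-Q = 20 → U
  i= 8: M-N = 25 → Z
  i= 9: F-O = 17 → R
  i=10: V-B = 20 → U
  i=11: F-G = 25 → Z
  i=12: Y-H = 17 → R
  i=13: W-C = 20 → U
  shifts repeat with period 3: RUZ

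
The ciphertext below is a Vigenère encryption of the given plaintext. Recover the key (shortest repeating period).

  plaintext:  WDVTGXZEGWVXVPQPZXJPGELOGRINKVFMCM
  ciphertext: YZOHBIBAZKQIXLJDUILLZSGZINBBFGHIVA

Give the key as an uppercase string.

CWTOVL

  i= 0: Y-W =  2 → C
  i= 1: Z-D = 22 → W
  i= 2: O-V = 19 → T
  i= 3: H-T = 14 → O
  i= 4: B-G = 21 → V
  i= 5: I-X = 11 → L
  i= 6: B-Z =  2 → C
  i= 7: A-E = 22 → W
  i= 8: Z-G = 19 → T
  i= 9: K-W = 14 → O
  i=10: Q-V = 21 → V
  i=11: I-X = 11 → L
  i=12: X-V =  2 → C
  i=13: L-P = 22 → W
  i=14: J-Q = 19 → T
  i=15: D-P = 14 → O
  i=16: U-Z = 21 → V
  i=17: I-X = 11 → L
  i=18: L-J =  2 → C
  i=19: L-P = 22 → W
  i=20: Z-G = 19 → T
  i=21: S-E = 14 → O
  i=22: G-L = 21 → V
  i=23: Z-O = 11 → L
  i=24: I-G =  2 → C
  i=25: N-R = 22 → W
  i=26: B-I = 19 → T
  i=27: B-N = 14 → O
  i=28: F-K = 21 → V
  i=29: G-V = 11 → L
  i=30: H-F =  2 → C
  i=31: I-M = 22 → W
  i=32: V-C = 19 → T
  i=33: A-M = 14 → O
  shifts repeat with period 6: CWTOVL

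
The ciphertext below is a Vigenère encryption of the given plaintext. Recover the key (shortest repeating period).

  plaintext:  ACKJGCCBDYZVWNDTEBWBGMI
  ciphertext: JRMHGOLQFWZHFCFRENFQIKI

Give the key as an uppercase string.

  i= 0: J-A =  9 → J
  i= 1: R-C = 15 → P
  i= 2: M-K =  2 → C
  i= 3: H-J = 24 → Y
  i= 4: G-G =  0 → A
  i= 5: O-C = 12 → M
  i= 6: L-C =  9 → J
  i= 7: Q-B = 15 → P
  i= 8: F-D =  2 → C
  i= 9: W-Y = 24 → Y
  i=10: Z-Z =  0 → A
  i=11: H-V = 12 → M
  i=12: F-W =  9 → J
  i=13: C-N = 15 → P
  i=14: F-D =  2 → C
  i=15: R-T = 24 → Y
  i=16: E-E =  0 → A
  i=17: N-B = 12 → M
  i=18: F-W =  9 → J
  i=19: Q-B = 15 → P
  i=20: I-G =  2 → C
  i=21: K-M = 24 → Y
  i=22: I-I =  0 → A
  shifts repeat with period 6: JPCYAM

JPCYAM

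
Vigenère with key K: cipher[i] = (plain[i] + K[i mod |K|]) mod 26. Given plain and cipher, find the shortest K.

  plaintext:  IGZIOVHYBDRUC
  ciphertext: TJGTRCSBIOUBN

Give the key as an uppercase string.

  i= 0: T-I = 11 → L
  i= 1: J-G =  3 → D
  i= 2: G-Z =  7 → H
  i= 3: T-I = 11 → L
  i= 4: R-O =  3 → D
  i= 5: C-V =  7 → H
  i= 6: S-H = 11 → L
  i= 7: B-Y =  3 → D
  i= 8: I-B =  7 → H
  i= 9: O-D = 11 → L
  i=10: U-R =  3 → D
  i=11: B-U =  7 → H
  i=12: N-C = 11 → L
  shifts repeat with period 3: LDH

LDH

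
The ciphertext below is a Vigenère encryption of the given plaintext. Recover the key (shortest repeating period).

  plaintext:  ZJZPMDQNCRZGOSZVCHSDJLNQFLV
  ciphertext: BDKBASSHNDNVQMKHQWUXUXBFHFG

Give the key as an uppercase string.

  i= 0: B-Z =  2 → C
  i= 1: D-J = 20 → U
  i= 2: K-Z = 11 → L
  i= 3: B-P = 12 → M
  i= 4: A-M = 14 → O
  i= 5: S-D = 15 → P
  i= 6: S-Q =  2 → C
  i= 7: H-N = 20 → U
  i= 8: N-C = 11 → L
  i= 9: D-R = 12 → M
  i=10: N-Z = 14 → O
  i=11: V-G = 15 → P
  i=12: Q-O =  2 → C
  i=13: M-S = 20 → U
  i=14: K-Z = 11 → L
  i=15: H-V = 12 → M
  i=16: Q-C = 14 → O
  i=17: W-H = 15 → P
  i=18: U-S =  2 → C
  i=19: X-D = 20 → U
  i=20: U-J = 11 → L
  i=21: X-L = 12 → M
  i=22: B-N = 14 → O
  i=23: F-Q = 15 → P
  i=24: H-F =  2 → C
  i=25: F-L = 20 → U
  i=26: G-V = 11 → L
  shifts repeat with period 6: CULMOP

CULMOP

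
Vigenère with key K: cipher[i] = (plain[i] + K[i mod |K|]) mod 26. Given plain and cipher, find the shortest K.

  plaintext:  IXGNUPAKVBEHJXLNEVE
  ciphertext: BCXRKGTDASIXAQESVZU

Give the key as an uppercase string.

  i= 0: B-I = 19 → T
  i= 1: C-X =  5 → F
  i= 2: X-G = 17 → R
  i= 3: R-N =  4 → E
  i= 4: K-U = 16 → Q
  i= 5: G-P = 17 → R
  i= 6: T-A = 19 → T
  i= 7: D-K = 19 → T
  i= 8: A-V =  5 → F
  i= 9: S-B = 17 → R
  i=10: I-E =  4 → E
  i=11: X-H = 16 → Q
  i=12: A-J = 17 → R
  i=13: Q-X = 19 → T
  i=14: E-L = 19 → T
  i=15: S-N =  5 → F
  i=16: V-E = 17 → R
  i=17: Z-V =  4 → E
  i=18: U-E = 16 → Q
  shifts repeat with period 7: TFREQRT

TFREQRT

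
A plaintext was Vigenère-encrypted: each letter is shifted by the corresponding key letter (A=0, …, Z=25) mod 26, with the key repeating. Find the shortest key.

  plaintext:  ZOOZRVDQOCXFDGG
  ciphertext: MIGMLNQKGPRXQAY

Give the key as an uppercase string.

  i= 0: M-Z = 13 → N
  i= 1: I-O = 20 → U
  i= 2: G-O = 18 → S
  i= 3: M-Z = 13 → N
  i= 4: L-R = 20 → U
  i= 5: N-V = 18 → S
  i= 6: Q-D = 13 → N
  i= 7: K-Q = 20 → U
  i= 8: G-O = 18 → S
  i= 9: P-C = 13 → N
  i=10: R-X = 20 → U
  i=11: X-F = 18 → S
  i=12: Q-D = 13 → N
  i=13: A-G = 20 → U
  i=14: Y-G = 18 → S
  shifts repeat with period 3: NUS

NUS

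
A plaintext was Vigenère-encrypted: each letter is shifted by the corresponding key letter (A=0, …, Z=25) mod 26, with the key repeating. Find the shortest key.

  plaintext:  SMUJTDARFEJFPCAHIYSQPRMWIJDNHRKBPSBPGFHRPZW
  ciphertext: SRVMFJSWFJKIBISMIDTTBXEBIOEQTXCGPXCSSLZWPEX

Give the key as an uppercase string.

AFBDMGSF

  i= 0: S-S =  0 → A
  i= 1: R-M =  5 → F
  i= 2: V-U =  1 → B
  i= 3: M-J =  3 → D
  i= 4: F-T = 12 → M
  i= 5: J-D =  6 → G
  i= 6: S-A = 18 → S
  i= 7: W-R =  5 → F
  i= 8: F-F =  0 → A
  i= 9: J-E =  5 → F
  i=10: K-J =  1 → B
  i=11: I-F =  3 → D
  i=12: B-P = 12 → M
  i=13: I-C =  6 → G
  i=14: S-A = 18 → S
  i=15: M-H =  5 → F
  i=16: I-I =  0 → A
  i=17: D-Y =  5 → F
  i=18: T-S =  1 → B
  i=19: T-Q =  3 → D
  i=20: B-P = 12 → M
  i=21: X-R =  6 → G
  i=22: E-M = 18 → S
  i=23: B-W =  5 → F
  i=24: I-I =  0 → A
  i=25: O-J =  5 → F
  i=26: E-D =  1 → B
  i=27: Q-N =  3 → D
  i=28: T-H = 12 → M
  i=29: X-R =  6 → G
  i=30: C-K = 18 → S
  i=31: G-B =  5 → F
  i=32: P-P =  0 → A
  i=33: X-S =  5 → F
  i=34: C-B =  1 → B
  i=35: S-P =  3 → D
  i=36: S-G = 12 → M
  i=37: L-F =  6 → G
  i=38: Z-H = 18 → S
  i=39: W-R =  5 → F
  i=40: P-P =  0 → A
  i=41: E-Z =  5 → F
  i=42: X-W =  1 → B
  shifts repeat with period 8: AFBDMGSF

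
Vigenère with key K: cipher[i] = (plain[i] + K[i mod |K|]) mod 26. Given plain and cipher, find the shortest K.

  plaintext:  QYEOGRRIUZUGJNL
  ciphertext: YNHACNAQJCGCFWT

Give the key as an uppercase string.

IPDMWWJ

  i= 0: Y-Q =  8 → I
  i= 1: N-Y = 15 → P
  i= 2: H-E =  3 → D
  i= 3: A-O = 12 → M
  i= 4: C-G = 22 → W
  i= 5: N-R = 22 → W
  i= 6: A-R =  9 → J
  i= 7: Q-I =  8 → I
  i= 8: J-U = 15 → P
  i= 9: C-Z =  3 → D
  i=10: G-U = 12 → M
  i=11: C-G = 22 → W
  i=12: F-J = 22 → W
  i=13: W-N =  9 → J
  i=14: T-L =  8 → I
  shifts repeat with period 7: IPDMWWJ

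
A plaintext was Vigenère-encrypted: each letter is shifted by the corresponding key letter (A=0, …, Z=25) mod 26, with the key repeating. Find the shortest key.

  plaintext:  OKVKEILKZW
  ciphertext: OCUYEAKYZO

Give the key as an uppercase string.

  i= 0: O-O =  0 → A
  i= 1: C-K = 18 → S
  i= 2: U-V = 25 → Z
  i= 3: Y-K = 14 → O
  i= 4: E-E =  0 → A
  i= 5: A-I = 18 → S
  i= 6: K-L = 25 → Z
  i= 7: Y-K = 14 → O
  i= 8: Z-Z =  0 → A
  i= 9: O-W = 18 → S
  shifts repeat with period 4: ASZO

ASZO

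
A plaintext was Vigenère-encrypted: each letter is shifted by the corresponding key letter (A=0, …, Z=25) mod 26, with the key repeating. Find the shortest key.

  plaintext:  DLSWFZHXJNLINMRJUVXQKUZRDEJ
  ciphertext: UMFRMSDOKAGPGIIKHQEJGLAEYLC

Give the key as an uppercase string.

RBNVHTW

  i= 0: U-D = 17 → R
  i= 1: M-L =  1 → B
  i= 2: F-S = 13 → N
  i= 3: R-W = 21 → V
  i= 4: M-F =  7 → H
  i= 5: S-Z = 19 → T
  i= 6: D-H = 22 → W
  i= 7: O-X = 17 → R
  i= 8: K-J =  1 → B
  i= 9: A-N = 13 → N
  i=10: G-L = 21 → V
  i=11: P-I =  7 → H
  i=12: G-N = 19 → T
  i=13: I-M = 22 → W
  i=14: I-R = 17 → R
  i=15: K-J =  1 → B
  i=16: H-U = 13 → N
  i=17: Q-V = 21 → V
  i=18: E-X =  7 → H
  i=19: J-Q = 19 → T
  i=20: G-K = 22 → W
  i=21: L-U = 17 → R
  i=22: A-Z =  1 → B
  i=23: E-R = 13 → N
  i=24: Y-D = 21 → V
  i=25: L-E =  7 → H
  i=26: C-J = 19 → T
  shifts repeat with period 7: RBNVHTW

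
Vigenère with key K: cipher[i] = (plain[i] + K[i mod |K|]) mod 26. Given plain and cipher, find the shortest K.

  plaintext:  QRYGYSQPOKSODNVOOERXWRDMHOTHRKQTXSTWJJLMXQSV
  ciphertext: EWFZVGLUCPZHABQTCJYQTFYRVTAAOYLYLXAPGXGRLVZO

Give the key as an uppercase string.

OFHTXOVF

  i= 0: E-Q = 14 → O
  i= 1: W-R =  5 → F
  i= 2: F-Y =  7 → H
  i= 3: Z-G = 19 → T
  i= 4: V-Y = 23 → X
  i= 5: G-S = 14 → O
  i= 6: L-Q = 21 → V
  i= 7: U-P =  5 → F
  i= 8: C-O = 14 → O
  i= 9: P-K =  5 → F
  i=10: Z-S =  7 → H
  i=11: H-O = 19 → T
  i=12: A-D = 23 → X
  i=13: B-N = 14 → O
  i=14: Q-V = 21 → V
  i=15: T-O =  5 → F
  i=16: C-O = 14 → O
  i=17: J-E =  5 → F
  i=18: Y-R =  7 → H
  i=19: Q-X = 19 → T
  i=20: T-W = 23 → X
  i=21: F-R = 14 → O
  i=22: Y-D = 21 → V
  i=23: R-M =  5 → F
  i=24: V-H = 14 → O
  i=25: T-O =  5 → F
  i=26: A-T =  7 → H
  i=27: A-H = 19 → T
  i=28: O-R = 23 → X
  i=29: Y-K = 14 → O
  i=30: L-Q = 21 → V
  i=31: Y-T =  5 → F
  i=32: L-X = 14 → O
  i=33: X-S =  5 → F
  i=34: A-T =  7 → H
  i=35: P-W = 19 → T
  i=36: G-J = 23 → X
  i=37: X-J = 14 → O
  i=38: G-L = 21 → V
  i=39: R-M =  5 → F
  i=40: L-X = 14 → O
  i=41: V-Q =  5 → F
  i=42: Z-S =  7 → H
  i=43: O-V = 19 → T
  shifts repeat with period 8: OFHTXOVF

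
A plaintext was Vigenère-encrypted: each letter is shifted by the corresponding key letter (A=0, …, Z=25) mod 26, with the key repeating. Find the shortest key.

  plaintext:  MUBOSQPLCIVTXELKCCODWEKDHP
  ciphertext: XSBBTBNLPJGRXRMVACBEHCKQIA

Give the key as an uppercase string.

  i= 0: X-M = 11 → L
  i= 1: S-U = 24 → Y
  i= 2: B-B =  0 → A
  i= 3: B-O = 13 → N
  i= 4: T-S =  1 → B
  i= 5: B-Q = 11 → L
  i= 6: N-P = 24 → Y
  i= 7: L-L =  0 → A
  i= 8: P-C = 13 → N
  i= 9: J-I =  1 → B
  i=10: G-V = 11 → L
  i=11: R-T = 24 → Y
  i=12: X-X =  0 → A
  i=13: R-E = 13 → N
  i=14: M-L =  1 → B
  i=15: V-K = 11 → L
  i=16: A-C = 24 → Y
  i=17: C-C =  0 → A
  i=18: B-O = 13 → N
  i=19: E-D =  1 → B
  i=20: H-W = 11 → L
  i=21: C-E = 24 → Y
  i=22: K-K =  0 → A
  i=23: Q-D = 13 → N
  i=24: I-H =  1 → B
  i=25: A-P = 11 → L
  shifts repeat with period 5: LYANB

LYANB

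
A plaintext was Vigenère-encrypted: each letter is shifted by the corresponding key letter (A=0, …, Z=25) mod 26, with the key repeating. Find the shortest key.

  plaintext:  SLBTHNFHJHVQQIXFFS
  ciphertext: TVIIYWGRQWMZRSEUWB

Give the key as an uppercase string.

  i= 0: T-S =  1 → B
  i= 1: V-L = 10 → K
  i= 2: I-B =  7 → H
  i= 3: I-T = 15 → P
  i= 4: Y-H = 17 → R
  i= 5: W-N =  9 → J
  i= 6: G-F =  1 → B
  i= 7: R-H = 10 → K
  i= 8: Q-J =  7 → H
  i= 9: W-H = 15 → P
  i=10: M-V = 17 → R
  i=11: Z-Q =  9 → J
  i=12: R-Q =  1 → B
  i=13: S-I = 10 → K
  i=14: E-X =  7 → H
  i=15: U-F = 15 → P
  i=16: W-F = 17 → R
  i=17: B-S =  9 → J
  shifts repeat with period 6: BKHPRJ

BKHPRJ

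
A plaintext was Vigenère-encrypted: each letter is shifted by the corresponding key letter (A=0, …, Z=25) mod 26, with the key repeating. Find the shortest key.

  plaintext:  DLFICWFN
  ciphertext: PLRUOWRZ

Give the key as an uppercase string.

MAMM

  i= 0: P-D = 12 → M
  i= 1: L-L =  0 → A
  i= 2: R-F = 12 → M
  i= 3: U-I = 12 → M
  i= 4: O-C = 12 → M
  i= 5: W-W =  0 → A
  i= 6: R-F = 12 → M
  i= 7: Z-N = 12 → M
  shifts repeat with period 4: MAMM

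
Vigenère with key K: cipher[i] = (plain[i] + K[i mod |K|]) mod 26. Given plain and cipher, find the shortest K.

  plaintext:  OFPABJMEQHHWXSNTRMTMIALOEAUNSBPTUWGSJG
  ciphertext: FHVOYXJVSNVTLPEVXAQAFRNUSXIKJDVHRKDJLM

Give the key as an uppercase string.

RCGOXOX

  i= 0: F-O = 17 → R
  i= 1: H-F =  2 → C
  i= 2: V-P =  6 → G
  i= 3: O-A = 14 → O
  i= 4: Y-B = 23 → X
  i= 5: X-J = 14 → O
  i= 6: J-M = 23 → X
  i= 7: V-E = 17 → R
  i= 8: S-Q =  2 → C
  i= 9: N-H =  6 → G
  i=10: V-H = 14 → O
  i=11: T-W = 23 → X
  i=12: L-X = 14 → O
  i=13: P-S = 23 → X
  i=14: E-N = 17 → R
  i=15: V-T =  2 → C
  i=16: X-R =  6 → G
  i=17: A-M = 14 → O
  i=18: Q-T = 23 → X
  i=19: A-M = 14 → O
  i=20: F-I = 23 → X
  i=21: R-A = 17 → R
  i=22: N-L =  2 → C
  i=23: U-O =  6 → G
  i=24: S-E = 14 → O
  i=25: X-A = 23 → X
  i=26: I-U = 14 → O
  i=27: K-N = 23 → X
  i=28: J-S = 17 → R
  i=29: D-B =  2 → C
  i=30: V-P =  6 → G
  i=31: H-T = 14 → O
  i=32: R-U = 23 → X
  i=33: K-W = 14 → O
  i=34: D-G = 23 → X
  i=35: J-S = 17 → R
  i=36: L-J =  2 → C
  i=37: M-G =  6 → G
  shifts repeat with period 7: RCGOXOX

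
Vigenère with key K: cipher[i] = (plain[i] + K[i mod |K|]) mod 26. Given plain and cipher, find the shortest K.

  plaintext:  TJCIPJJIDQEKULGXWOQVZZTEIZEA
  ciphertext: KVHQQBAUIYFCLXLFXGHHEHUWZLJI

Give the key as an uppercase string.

  i= 0: K-T = 17 → R
  i= 1: V-J = 12 → M
  i= 2: H-C =  5 → F
  i= 3: Q-I =  8 → I
  i= 4: Q-P =  1 → B
  i= 5: B-J = 18 → S
  i= 6: A-J = 17 → R
  i= 7: U-I = 12 → M
  i= 8: I-D =  5 → F
  i= 9: Y-Q =  8 → I
  i=10: F-E =  1 → B
  i=11: C-K = 18 → S
  i=12: L-U = 17 → R
  i=13: X-L = 12 → M
  i=14: L-G =  5 → F
  i=15: F-X =  8 → I
  i=16: X-W =  1 → B
  i=17: G-O = 18 → S
  i=18: H-Q = 17 → R
  i=19: H-V = 12 → M
  i=20: E-Z =  5 → F
  i=21: H-Z =  8 → I
  i=22: U-T =  1 → B
  i=23: W-E = 18 → S
  i=24: Z-I = 17 → R
  i=25: L-Z = 12 → M
  i=26: J-E =  5 → F
  i=27: I-A =  8 → I
  shifts repeat with period 6: RMFIBS

RMFIBS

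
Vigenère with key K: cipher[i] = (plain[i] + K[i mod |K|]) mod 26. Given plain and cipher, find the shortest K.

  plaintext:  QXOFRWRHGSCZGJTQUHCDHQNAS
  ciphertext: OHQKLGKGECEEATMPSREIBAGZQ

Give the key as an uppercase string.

  i= 0: O-Q = 24 → Y
  i= 1: H-X = 10 → K
  i= 2: Q-O =  2 → C
  i= 3: K-F =  5 → F
  i= 4: L-R = 20 → U
  i= 5: G-W = 10 → K
  i= 6: K-R = 19 → T
  i= 7: G-H = 25 → Z
  i= 8: E-G = 24 → Y
  i= 9: C-S = 10 → K
  i=10: E-C =  2 → C
  i=11: E-Z =  5 → F
  i=12: A-G = 20 → U
  i=13: T-J = 10 → K
  i=14: M-T = 19 → T
  i=15: P-Q = 25 → Z
  i=16: S-U = 24 → Y
  i=17: R-H = 10 → K
  i=18: E-C =  2 → C
  i=19: I-D =  5 → F
  i=20: B-H = 20 → U
  i=21: A-Q = 10 → K
  i=22: G-N = 19 → T
  i=23: Z-A = 25 → Z
  i=24: Q-S = 24 → Y
  shifts repeat with period 8: YKCFUKTZ

YKCFUKTZ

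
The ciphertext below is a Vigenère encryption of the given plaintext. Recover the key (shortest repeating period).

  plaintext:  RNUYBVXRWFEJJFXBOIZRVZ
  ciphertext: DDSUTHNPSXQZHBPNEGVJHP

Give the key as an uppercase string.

  i= 0: D-R = 12 → M
  i= 1: D-N = 16 → Q
  i= 2: S-U = 24 → Y
  i= 3: U-Y = 22 → W
  i= 4: T-B = 18 → S
  i= 5: H-V = 12 → M
  i= 6: N-X = 16 → Q
  i= 7: P-R = 24 → Y
  i= 8: S-W = 22 → W
  i= 9: X-F = 18 → S
  i=10: Q-E = 12 → M
  i=11: Z-J = 16 → Q
  i=12: H-J = 24 → Y
  i=13: B-F = 22 → W
  i=14: P-X = 18 → S
  i=15: N-B = 12 → M
  i=16: E-O = 16 → Q
  i=17: G-I = 24 → Y
  i=18: V-Z = 22 → W
  i=19: J-R = 18 → S
  i=20: H-V = 12 → M
  i=21: P-Z = 16 → Q
  shifts repeat with period 5: MQYWS

MQYWS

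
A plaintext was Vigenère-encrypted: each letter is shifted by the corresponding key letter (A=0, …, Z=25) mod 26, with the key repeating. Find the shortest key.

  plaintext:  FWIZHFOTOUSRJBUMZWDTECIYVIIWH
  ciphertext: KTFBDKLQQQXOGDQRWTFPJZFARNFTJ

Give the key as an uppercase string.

FXXCW

  i= 0: K-F =  5 → F
  i= 1: T-W = 23 → X
  i= 2: F-I = 23 → X
  i= 3: B-Z =  2 → C
  i= 4: D-H = 22 → W
  i= 5: K-F =  5 → F
  i= 6: L-O = 23 → X
  i= 7: Q-T = 23 → X
  i= 8: Q-O =  2 → C
  i= 9: Q-U = 22 → W
  i=10: X-S =  5 → F
  i=11: O-R = 23 → X
  i=12: G-J = 23 → X
  i=13: D-B =  2 → C
  i=14: Q-U = 22 → W
  i=15: R-M =  5 → F
  i=16: W-Z = 23 → X
  i=17: T-W = 23 → X
  i=18: F-D =  2 → C
  i=19: P-T = 22 → W
  i=20: J-E =  5 → F
  i=21: Z-C = 23 → X
  i=22: F-I = 23 → X
  i=23: A-Y =  2 → C
  i=24: R-V = 22 → W
  i=25: N-I =  5 → F
  i=26: F-I = 23 → X
  i=27: T-W = 23 → X
  i=28: J-H =  2 → C
  shifts repeat with period 5: FXXCW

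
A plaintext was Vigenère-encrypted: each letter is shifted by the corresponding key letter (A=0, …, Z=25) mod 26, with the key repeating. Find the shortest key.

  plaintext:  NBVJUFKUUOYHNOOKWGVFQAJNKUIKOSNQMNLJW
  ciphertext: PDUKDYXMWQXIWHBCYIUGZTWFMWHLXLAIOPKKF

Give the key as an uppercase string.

  i= 0: P-N =  2 → C
  i= 1: D-B =  2 → C
  i= 2: U-V = 25 → Z
  i= 3: K-J =  1 → B
  i= 4: D-U =  9 → J
  i= 5: Y-F = 19 → T
  i= 6: X-K = 13 → N
  i= 7: M-U = 18 → S
  i= 8: W-U =  2 → C
  i= 9: Q-O =  2 → C
  i=10: X-Y = 25 → Z
  i=11: I-H =  1 → B
  i=12: W-N =  9 → J
  i=13: H-O = 19 → T
  i=14: B-O = 13 → N
  i=15: C-K = 18 → S
  i=16: Y-W =  2 → C
  i=17: I-G =  2 → C
  i=18: U-V = 25 → Z
  i=19: G-F =  1 → B
  i=20: Z-Q =  9 → J
  i=21: T-A = 19 → T
  i=22: W-J = 13 → N
  i=23: F-N = 18 → S
  i=24: M-K =  2 → C
  i=25: W-U =  2 → C
  i=26: H-I = 25 → Z
  i=27: L-K =  1 → B
  i=28: X-O =  9 → J
  i=29: L-S = 19 → T
  i=30: A-N = 13 → N
  i=31: I-Q = 18 → S
  i=32: O-M =  2 → C
  i=33: P-N =  2 → C
  i=34: K-L = 25 → Z
  i=35: K-J =  1 → B
  i=36: F-W =  9 → J
  shifts repeat with period 8: CCZBJTNS

CCZBJTNS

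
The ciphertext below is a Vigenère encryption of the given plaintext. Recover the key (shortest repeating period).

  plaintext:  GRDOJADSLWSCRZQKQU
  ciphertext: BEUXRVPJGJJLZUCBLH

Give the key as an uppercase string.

VNRJIVMR

  i= 0: B-G = 21 → V
  i= 1: E-R = 13 → N
  i= 2: U-D = 17 → R
  i= 3: X-O =  9 → J
  i= 4: R-J =  8 → I
  i= 5: V-A = 21 → V
  i= 6: P-D = 12 → M
  i= 7: J-S = 17 → R
  i= 8: G-L = 21 → V
  i= 9: J-W = 13 → N
  i=10: J-S = 17 → R
  i=11: L-C =  9 → J
  i=12: Z-R =  8 → I
  i=13: U-Z = 21 → V
  i=14: C-Q = 12 → M
  i=15: B-K = 17 → R
  i=16: L-Q = 21 → V
  i=17: H-U = 13 → N
  shifts repeat with period 8: VNRJIVMR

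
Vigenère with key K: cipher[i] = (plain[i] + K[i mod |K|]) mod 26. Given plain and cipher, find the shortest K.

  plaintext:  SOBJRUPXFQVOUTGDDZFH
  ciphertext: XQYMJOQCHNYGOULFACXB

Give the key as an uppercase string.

  i= 0: X-S =  5 → F
  i= 1: Q-O =  2 → C
  i= 2: Y-B = 23 → X
  i= 3: M-J =  3 → D
  i= 4: J-R = 18 → S
  i= 5: O-U = 20 → U
  i= 6: Q-P =  1 → B
  i= 7: C-X =  5 → F
  i= 8: H-F =  2 → C
  i= 9: N-Q = 23 → X
  i=10: Y-V =  3 → D
  i=11: G-O = 18 → S
  i=12: O-U = 20 → U
  i=13: U-T =  1 → B
  i=14: L-G =  5 → F
  i=15: F-D =  2 → C
  i=16: A-D = 23 → X
  i=17: C-Z =  3 → D
  i=18: X-F = 18 → S
  i=19: B-H = 20 → U
  shifts repeat with period 7: FCXDSUB

FCXDSUB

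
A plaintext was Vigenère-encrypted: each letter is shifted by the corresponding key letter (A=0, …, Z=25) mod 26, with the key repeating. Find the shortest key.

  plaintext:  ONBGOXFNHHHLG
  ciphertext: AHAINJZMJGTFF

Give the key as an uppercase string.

  i= 0: A-O = 12 → M
  i= 1: H-N = 20 → U
  i= 2: A-B = 25 → Z
  i= 3: I-G =  2 → C
  i= 4: N-O = 25 → Z
  i= 5: J-X = 12 → M
  i= 6: Z-F = 20 → U
  i= 7: M-N = 25 → Z
  i= 8: J-H =  2 → C
  i= 9: G-H = 25 → Z
  i=10: T-H = 12 → M
  i=11: F-L = 20 → U
  i=12: F-G = 25 → Z
  shifts repeat with period 5: MUZCZ

MUZCZ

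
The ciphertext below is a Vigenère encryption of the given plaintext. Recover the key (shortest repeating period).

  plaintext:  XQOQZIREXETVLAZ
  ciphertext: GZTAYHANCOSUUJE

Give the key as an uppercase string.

  i= 0: G-X =  9 → J
  i= 1: Z-Q =  9 → J
  i= 2: T-O =  5 → F
  i= 3: A-Q = 10 → K
  i= 4: Y-Z = 25 → Z
  i= 5: H-I = 25 → Z
  i= 6: A-R =  9 → J
  i= 7: N-E =  9 → J
  i= 8: C-X =  5 → F
  i= 9: O-E = 10 → K
  i=10: S-T = 25 → Z
  i=11: U-V = 25 → Z
  i=12: U-L =  9 → J
  i=13: J-A =  9 → J
  i=14: E-Z =  5 → F
  shifts repeat with period 6: JJFKZZ

JJFKZZ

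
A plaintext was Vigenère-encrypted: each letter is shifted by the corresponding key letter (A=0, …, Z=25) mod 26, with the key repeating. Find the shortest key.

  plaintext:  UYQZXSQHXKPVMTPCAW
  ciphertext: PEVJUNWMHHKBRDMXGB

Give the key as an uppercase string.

VGFKX

  i= 0: P-U = 21 → V
  i= 1: E-Y =  6 → G
  i= 2: V-Q =  5 → F
  i= 3: J-Z = 10 → K
  i= 4: U-X = 23 → X
  i= 5: N-S = 21 → V
  i= 6: W-Q =  6 → G
  i= 7: M-H =  5 → F
  i= 8: H-X = 10 → K
  i= 9: H-K = 23 → X
  i=10: K-P = 21 → V
  i=11: B-V =  6 → G
  i=12: R-M =  5 → F
  i=13: D-T = 10 → K
  i=14: M-P = 23 → X
  i=15: X-C = 21 → V
  i=16: G-A =  6 → G
  i=17: B-W =  5 → F
  shifts repeat with period 5: VGFKX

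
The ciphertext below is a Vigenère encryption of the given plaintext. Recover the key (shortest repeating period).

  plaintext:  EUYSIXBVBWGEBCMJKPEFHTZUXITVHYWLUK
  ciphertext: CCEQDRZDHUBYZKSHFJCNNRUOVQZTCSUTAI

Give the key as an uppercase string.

  i= 0: C-E = 24 → Y
  i= 1: C-U =  8 → I
  i= 2: E-Y =  6 → G
  i= 3: Q-S = 24 → Y
  i= 4: D-I = 21 → V
  i= 5: R-X = 20 → U
  i= 6: Z-B = 24 → Y
  i= 7: D-V =  8 → I
  i= 8: H-B =  6 → G
  i= 9: U-W = 24 → Y
  i=10: B-G = 21 → V
  i=11: Y-E = 20 → U
  i=12: Z-B = 24 → Y
  i=13: K-C =  8 → I
  i=14: S-M =  6 → G
  i=15: H-J = 24 → Y
  i=16: F-K = 21 → V
  i=17: J-P = 20 → U
  i=18: C-E = 24 → Y
  i=19: N-F =  8 → I
  i=20: N-H =  6 → G
  i=21: R-T = 24 → Y
  i=22: U-Z = 21 → V
  i=23: O-U = 20 → U
  i=24: V-X = 24 → Y
  i=25: Q-I =  8 → I
  i=26: Z-T =  6 → G
  i=27: T-V = 24 → Y
  i=28: C-H = 21 → V
  i=29: S-Y = 20 → U
  i=30: U-W = 24 → Y
  i=31: T-L =  8 → I
  i=32: A-U =  6 → G
  i=33: I-K = 24 → Y
  shifts repeat with period 6: YIGYVU

YIGYVU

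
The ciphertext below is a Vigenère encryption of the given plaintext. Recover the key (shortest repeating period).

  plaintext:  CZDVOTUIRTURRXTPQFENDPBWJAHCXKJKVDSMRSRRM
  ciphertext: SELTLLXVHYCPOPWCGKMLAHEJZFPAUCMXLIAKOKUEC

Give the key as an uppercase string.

QFIYXSDN

  i= 0: S-C = 16 → Q
  i= 1: E-Z =  5 → F
  i= 2: L-D =  8 → I
  i= 3: T-V = 24 → Y
  i= 4: L-O = 23 → X
  i= 5: L-T = 18 → S
  i= 6: X-U =  3 → D
  i= 7: V-I = 13 → N
  i= 8: H-R = 16 → Q
  i= 9: Y-T =  5 → F
  i=10: C-U =  8 → I
  i=11: P-R = 24 → Y
  i=12: O-R = 23 → X
  i=13: P-X = 18 → S
  i=14: W-T =  3 → D
  i=15: C-P = 13 → N
  i=16: G-Q = 16 → Q
  i=17: K-F =  5 → F
  i=18: M-E =  8 → I
  i=19: L-N = 24 → Y
  i=20: A-D = 23 → X
  i=21: H-P = 18 → S
  i=22: E-B =  3 → D
  i=23: J-W = 13 → N
  i=24: Z-J = 16 → Q
  i=25: F-A =  5 → F
  i=26: P-H =  8 → I
  i=27: A-C = 24 → Y
  i=28: U-X = 23 → X
  i=29: C-K = 18 → S
  i=30: M-J =  3 → D
  i=31: X-K = 13 → N
  i=32: L-V = 16 → Q
  i=33: I-D =  5 → F
  i=34: A-S =  8 → I
  i=35: K-M = 24 → Y
  i=36: O-R = 23 → X
  i=37: K-S = 18 → S
  i=38: U-R =  3 → D
  i=39: E-R = 13 → N
  i=40: C-M = 16 → Q
  shifts repeat with period 8: QFIYXSDN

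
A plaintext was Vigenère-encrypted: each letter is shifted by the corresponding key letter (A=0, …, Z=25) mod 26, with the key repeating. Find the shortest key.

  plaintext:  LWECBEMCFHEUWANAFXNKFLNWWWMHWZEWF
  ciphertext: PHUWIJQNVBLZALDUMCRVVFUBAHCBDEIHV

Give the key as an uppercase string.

  i= 0: P-L =  4 → E
  i= 1: H-W = 11 → L
  i= 2: U-E = 16 → Q
  i= 3: W-C = 20 → U
  i= 4: I-B =  7 → H
  i= 5: J-E =  5 → F
  i= 6: Q-M =  4 → E
  i= 7: N-C = 11 → L
  i= 8: V-F = 16 → Q
  i= 9: B-H = 20 → U
  i=10: L-E =  7 → H
  i=11: Z-U =  5 → F
  i=12: A-W =  4 → E
  i=13: L-A = 11 → L
  i=14: D-N = 16 → Q
  i=15: U-A = 20 → U
  i=16: M-F =  7 → H
  i=17: C-X =  5 → F
  i=18: R-N =  4 → E
  i=19: V-K = 11 → L
  i=20: V-F = 16 → Q
  i=21: F-L = 20 → U
  i=22: U-N =  7 → H
  i=23: B-W =  5 → F
  i=24: A-W =  4 → E
  i=25: H-W = 11 → L
  i=26: C-M = 16 → Q
  i=27: B-H = 20 → U
  i=28: D-W =  7 → H
  i=29: E-Z =  5 → F
  i=30: I-E =  4 → E
  i=31: H-W = 11 → L
  i=32: V-F = 16 → Q
  shifts repeat with period 6: ELQUHF

ELQUHF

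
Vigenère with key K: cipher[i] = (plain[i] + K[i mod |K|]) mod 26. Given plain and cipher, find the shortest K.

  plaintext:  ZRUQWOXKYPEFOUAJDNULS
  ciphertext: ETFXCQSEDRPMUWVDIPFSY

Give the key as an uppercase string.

  i= 0: E-Z =  5 → F
  i= 1: T-R =  2 → C
  i= 2: F-U = 11 → L
  i= 3: X-Q =  7 → H
  i= 4: C-W =  6 → G
  i= 5: Q-O =  2 → C
  i= 6: S-X = 21 → V
  i= 7: E-K = 20 → U
  i= 8: D-Y =  5 → F
  i= 9: R-P =  2 → C
  i=10: P-E = 11 → L
  i=11: M-F =  7 → H
  i=12: U-O =  6 → G
  i=13: W-U =  2 → C
  i=14: V-A = 21 → V
  i=15: D-J = 20 → U
  i=16: I-D =  5 → F
  i=17: P-N =  2 → C
  i=18: F-U = 11 → L
  i=19: S-L =  7 → H
  i=20: Y-S =  6 → G
  shifts repeat with period 8: FCLHGCVU

FCLHGCVU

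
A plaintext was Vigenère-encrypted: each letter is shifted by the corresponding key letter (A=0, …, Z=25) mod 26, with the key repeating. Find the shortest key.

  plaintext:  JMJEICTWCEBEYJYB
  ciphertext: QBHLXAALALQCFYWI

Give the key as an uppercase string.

  i= 0: Q-J =  7 → H
  i= 1: B-M = 15 → P
  i= 2: H-J = 24 → Y
  i= 3: L-E =  7 → H
  i= 4: X-I = 15 → P
  i= 5: A-C = 24 → Y
  i= 6: A-T =  7 → H
  i= 7: L-W = 15 → P
  i= 8: A-C = 24 → Y
  i= 9: L-E =  7 → H
  i=10: Q-B = 15 → P
  i=11: C-E = 24 → Y
  i=12: F-Y =  7 → H
  i=13: Y-J = 15 → P
  i=14: W-Y = 24 → Y
  i=15: I-B =  7 → H
  shifts repeat with period 3: HPY

HPY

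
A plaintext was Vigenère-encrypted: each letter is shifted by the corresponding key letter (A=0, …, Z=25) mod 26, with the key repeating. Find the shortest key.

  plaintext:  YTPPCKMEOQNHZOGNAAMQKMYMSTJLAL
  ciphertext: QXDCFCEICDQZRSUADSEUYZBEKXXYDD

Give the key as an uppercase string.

  i= 0: Q-Y = 18 → S
  i= 1: X-T =  4 → E
  i= 2: D-P = 14 → O
  i= 3: C-P = 13 → N
  i= 4: F-C =  3 → D
  i= 5: C-K = 18 → S
  i= 6: E-M = 18 → S
  i= 7: I-E =  4 → E
  i= 8: C-O = 14 → O
  i= 9: D-Q = 13 → N
  i=10: Q-N =  3 → D
  i=11: Z-H = 18 → S
  i=12: R-Z = 18 → S
  i=13: S-O =  4 → E
  i=14: U-G = 14 → O
  i=15: A-N = 13 → N
  i=16: D-A =  3 → D
  i=17: S-A = 18 → S
  i=18: E-M = 18 → S
  i=19: U-Q =  4 → E
  i=20: Y-K = 14 → O
  i=21: Z-M = 13 → N
  i=22: B-Y =  3 → D
  i=23: E-M = 18 → S
  i=24: K-S = 18 → S
  i=25: X-T =  4 → E
  i=26: X-J = 14 → O
  i=27: Y-L = 13 → N
  i=28: D-A =  3 → D
  i=29: D-L = 18 → S
  shifts repeat with period 6: SEONDS

SEONDS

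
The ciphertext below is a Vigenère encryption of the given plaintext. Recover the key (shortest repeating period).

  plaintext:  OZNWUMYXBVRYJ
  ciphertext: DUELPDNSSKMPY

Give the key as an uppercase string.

PVR

  i= 0: D-O = 15 → P
  i= 1: U-Z = 21 → V
  i= 2: E-N = 17 → R
  i= 3: L-W = 15 → P
  i= 4: P-U = 21 → V
  i= 5: D-M = 17 → R
  i= 6: N-Y = 15 → P
  i= 7: S-X = 21 → V
  i= 8: S-B = 17 → R
  i= 9: K-V = 15 → P
  i=10: M-R = 21 → V
  i=11: P-Y = 17 → R
  i=12: Y-J = 15 → P
  shifts repeat with period 3: PVR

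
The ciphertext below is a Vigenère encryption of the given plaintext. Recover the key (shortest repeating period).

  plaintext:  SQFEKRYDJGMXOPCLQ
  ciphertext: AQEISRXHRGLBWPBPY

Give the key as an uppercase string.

  i= 0: A-S =  8 → I
  i= 1: Q-Q =  0 → A
  i= 2: E-F = 25 → Z
  i= 3: I-E =  4 → E
  i= 4: S-K =  8 → I
  i= 5: R-R =  0 → A
  i= 6: X-Y = 25 → Z
  i= 7: H-D =  4 → E
  i= 8: R-J =  8 → I
  i= 9: G-G =  0 → A
  i=10: L-M = 25 → Z
  i=11: B-X =  4 → E
  i=12: W-O =  8 → I
  i=13: P-P =  0 → A
  i=14: B-C = 25 → Z
  i=15: P-L =  4 → E
  i=16: Y-Q =  8 → I
  shifts repeat with period 4: IAZE

IAZE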